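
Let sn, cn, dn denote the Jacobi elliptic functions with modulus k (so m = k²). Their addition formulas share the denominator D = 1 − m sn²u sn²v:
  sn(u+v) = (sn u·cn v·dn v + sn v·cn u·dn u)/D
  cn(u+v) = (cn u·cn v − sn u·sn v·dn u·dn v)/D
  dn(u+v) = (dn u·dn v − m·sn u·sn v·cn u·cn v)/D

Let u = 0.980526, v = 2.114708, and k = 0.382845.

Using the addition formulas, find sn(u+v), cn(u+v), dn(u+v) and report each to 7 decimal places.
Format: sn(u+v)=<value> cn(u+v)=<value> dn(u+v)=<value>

sn(u+v)=0.1710852 cn(u+v)=-0.9852562 dn(u+v)=0.9978526

sn u = 0.8200964574651357, cn u = 0.5722253056735039, dn u = 0.9494329607420902
sn v = 0.9018209392098357, cn v = -0.4321099323120099, dn v = 0.9385079455004088
m = k² = 0.146570294025
D = 1 − m·sn²u·sn²v = 0.9198291550825216
sn(u+v) = (sn u·cn v·dn v + sn v·cn u·dn u)/D = 0.1573691336672792/0.9198291550825216 = 0.171085176848043
cn(u+v) = (cn u·cn v − sn u·sn v·dn u·dn v)/D = -0.9062674165546478/0.9198291550825216 = -0.9852562419304299
dn(u+v) = (dn u·dn v − m·sn u·sn v·cn u·cn v)/D = 0.9178539397558404/0.9198291550825216 = 0.9978526280497121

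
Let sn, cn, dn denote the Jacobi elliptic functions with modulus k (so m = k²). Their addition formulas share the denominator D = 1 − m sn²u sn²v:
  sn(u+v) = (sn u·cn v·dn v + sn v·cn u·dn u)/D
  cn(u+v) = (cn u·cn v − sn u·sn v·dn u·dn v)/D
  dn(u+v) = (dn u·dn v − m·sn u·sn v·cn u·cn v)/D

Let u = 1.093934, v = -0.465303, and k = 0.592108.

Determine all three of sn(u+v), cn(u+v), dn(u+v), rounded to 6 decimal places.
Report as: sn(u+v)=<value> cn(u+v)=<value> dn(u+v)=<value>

sn u = 0.8593491485561336, cn u = 0.511389324170781, dn u = 0.8608684972111979
sn v = -0.4436647245847323, cn v = 0.8961928431755933, dn v = 0.9648782611446341
m = k² = 0.350591883664
D = 1 − m·sn²u·sn²v = 0.9490374724553025
sn(u+v) = (sn u·cn v·dn v + sn v·cn u·dn u)/D = 0.5477753144751326/0.9490374724553025 = 0.5771903959260488
cn(u+v) = (cn u·cn v − sn u·sn v·dn u·dn v)/D = 0.7749931154378202/0.9490374724553025 = 0.816609604921918
dn(u+v) = (dn u·dn v − m·sn u·sn v·cn u·cn v)/D = 0.8918936576269781/0.9490374724553025 = 0.939787609565632

sn(u+v)=0.577190 cn(u+v)=0.816610 dn(u+v)=0.939788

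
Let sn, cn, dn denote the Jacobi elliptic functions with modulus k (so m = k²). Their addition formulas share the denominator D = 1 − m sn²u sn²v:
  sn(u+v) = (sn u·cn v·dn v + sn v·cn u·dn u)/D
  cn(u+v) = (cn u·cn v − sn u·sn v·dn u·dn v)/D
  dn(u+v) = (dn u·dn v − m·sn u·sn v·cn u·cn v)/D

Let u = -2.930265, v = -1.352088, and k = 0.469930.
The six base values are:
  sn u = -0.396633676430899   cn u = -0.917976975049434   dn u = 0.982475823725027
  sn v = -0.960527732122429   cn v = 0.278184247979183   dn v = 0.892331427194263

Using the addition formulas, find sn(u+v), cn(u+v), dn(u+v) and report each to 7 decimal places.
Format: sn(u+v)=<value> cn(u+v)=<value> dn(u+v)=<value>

m = k² = 0.2208342049
D = 1 − m·sn²u·sn²v = 0.9679472475559014
sn(u+v) = (sn u·cn v·dn v + sn v·cn u·dn u)/D = 0.7678331460195584/0.9679472475559014 = 0.7932592896548467
cn(u+v) = (cn u·cn v − sn u·sn v·dn u·dn v)/D = -0.5893675711512748/0.9679472475559014 = -0.6088839785840058
dn(u+v) = (dn u·dn v − m·sn u·sn v·cn u·cn v)/D = 0.8981787967468202/0.9679472475559014 = 0.9279212260944501

sn(u+v)=0.7932593 cn(u+v)=-0.6088840 dn(u+v)=0.9279212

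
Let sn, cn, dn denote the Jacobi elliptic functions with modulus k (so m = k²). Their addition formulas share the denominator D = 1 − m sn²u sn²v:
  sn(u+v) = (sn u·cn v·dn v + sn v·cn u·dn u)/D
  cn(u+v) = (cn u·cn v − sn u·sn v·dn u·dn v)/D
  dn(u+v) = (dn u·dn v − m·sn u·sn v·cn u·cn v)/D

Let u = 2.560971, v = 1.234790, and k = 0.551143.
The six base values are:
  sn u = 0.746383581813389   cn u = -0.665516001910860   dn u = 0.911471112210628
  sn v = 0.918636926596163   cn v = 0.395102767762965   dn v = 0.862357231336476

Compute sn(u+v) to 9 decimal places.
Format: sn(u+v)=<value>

sn(u+v)=-0.353403762

m = k² = 0.303758606449
D = 1 − m·sn²u·sn²v = 0.8571959433208905
sn(u+v) = (sn u·cn v·dn v + sn v·cn u·dn u)/D = -0.3029362715345416/0.8571959433208905 = -0.3534037624594051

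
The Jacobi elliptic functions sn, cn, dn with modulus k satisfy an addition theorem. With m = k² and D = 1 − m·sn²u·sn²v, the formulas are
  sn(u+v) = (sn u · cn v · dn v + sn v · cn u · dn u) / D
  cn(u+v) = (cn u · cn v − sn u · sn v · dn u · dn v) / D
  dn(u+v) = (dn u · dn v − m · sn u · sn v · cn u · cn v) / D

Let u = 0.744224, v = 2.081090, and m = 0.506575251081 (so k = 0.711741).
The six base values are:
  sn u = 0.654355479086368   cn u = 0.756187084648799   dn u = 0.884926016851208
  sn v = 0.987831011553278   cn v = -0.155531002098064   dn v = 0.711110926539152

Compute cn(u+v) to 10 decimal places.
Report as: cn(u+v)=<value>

m = k² = 0.506575251081
D = 1 − m·sn²u·sn²v = 0.7883409868096919
cn(u+v) = (cn u·cn v − sn u·sn v·dn u·dn v)/D = -0.524372854115216/0.7883409868096919 = -0.6651599534831764

cn(u+v)=-0.6651599535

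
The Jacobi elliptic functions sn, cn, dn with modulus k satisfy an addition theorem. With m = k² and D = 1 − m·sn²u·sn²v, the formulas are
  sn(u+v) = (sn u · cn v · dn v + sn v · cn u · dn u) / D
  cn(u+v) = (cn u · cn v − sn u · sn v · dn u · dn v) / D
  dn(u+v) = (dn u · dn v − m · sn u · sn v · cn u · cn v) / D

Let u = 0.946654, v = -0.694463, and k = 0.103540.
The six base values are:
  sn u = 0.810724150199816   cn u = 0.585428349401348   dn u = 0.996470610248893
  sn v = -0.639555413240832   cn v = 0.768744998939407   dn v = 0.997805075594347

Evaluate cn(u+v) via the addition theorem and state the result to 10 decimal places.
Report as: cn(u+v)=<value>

m = k² = 0.0107205316
D = 1 − m·sn²u·sn²v = 0.9971178346016138
cn(u+v) = (cn u·cn v − sn u·sn v·dn u·dn v)/D = 0.9655840772835563/0.9971178346016138 = 0.9683750944735068

cn(u+v)=0.9683750945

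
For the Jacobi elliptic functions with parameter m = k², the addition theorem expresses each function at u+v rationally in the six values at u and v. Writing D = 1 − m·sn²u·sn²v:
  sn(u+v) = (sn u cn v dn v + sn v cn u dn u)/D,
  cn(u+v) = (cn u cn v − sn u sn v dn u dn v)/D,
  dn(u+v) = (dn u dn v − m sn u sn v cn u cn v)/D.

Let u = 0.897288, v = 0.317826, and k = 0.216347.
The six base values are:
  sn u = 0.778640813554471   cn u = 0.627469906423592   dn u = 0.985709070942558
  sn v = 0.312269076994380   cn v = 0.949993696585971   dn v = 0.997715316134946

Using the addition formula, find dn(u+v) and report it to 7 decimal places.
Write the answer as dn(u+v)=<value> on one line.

m = k² = 0.046806024409
D = 1 − m·sn²u·sn²v = 0.997232841459349
dn(u+v) = (dn u·dn v − m·sn u·sn v·cn u·cn v)/D = 0.9766731047405396/0.997232841459349 = 0.97938321336397

dn(u+v)=0.9793832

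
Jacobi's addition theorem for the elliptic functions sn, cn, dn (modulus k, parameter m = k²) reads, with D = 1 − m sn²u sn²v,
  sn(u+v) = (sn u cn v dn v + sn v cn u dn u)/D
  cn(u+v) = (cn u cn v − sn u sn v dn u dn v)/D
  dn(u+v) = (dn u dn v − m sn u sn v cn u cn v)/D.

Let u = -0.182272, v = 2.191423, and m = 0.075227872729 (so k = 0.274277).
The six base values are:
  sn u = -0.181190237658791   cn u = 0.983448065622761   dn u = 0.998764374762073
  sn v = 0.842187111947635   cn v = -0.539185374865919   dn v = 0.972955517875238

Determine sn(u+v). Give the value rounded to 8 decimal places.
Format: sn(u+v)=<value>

m = k² = 0.075227872729
D = 1 − m·sn²u·sn²v = 0.9982482765145982
sn(u+v) = (sn u·cn v·dn v + sn v·cn u·dn u)/D = 0.9222768950068519/0.9982482765145982 = 0.9238953041091123

sn(u+v)=0.92389530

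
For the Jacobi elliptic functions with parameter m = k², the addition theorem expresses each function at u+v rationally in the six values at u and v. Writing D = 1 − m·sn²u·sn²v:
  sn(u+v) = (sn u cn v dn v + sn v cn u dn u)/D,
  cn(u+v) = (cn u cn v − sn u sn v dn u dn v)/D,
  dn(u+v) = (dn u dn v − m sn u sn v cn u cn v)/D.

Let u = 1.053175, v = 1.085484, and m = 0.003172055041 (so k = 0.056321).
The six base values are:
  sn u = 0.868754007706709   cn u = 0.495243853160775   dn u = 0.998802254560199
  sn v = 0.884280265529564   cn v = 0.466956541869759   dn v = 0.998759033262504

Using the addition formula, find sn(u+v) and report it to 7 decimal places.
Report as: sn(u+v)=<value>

m = k² = 0.003172055041
D = 1 − m·sn²u·sn²v = 0.9981279638858085
sn(u+v) = (sn u·cn v·dn v + sn v·cn u·dn u)/D = 0.8425767758272833/0.9981279638858085 = 0.8441570683452757

sn(u+v)=0.8441571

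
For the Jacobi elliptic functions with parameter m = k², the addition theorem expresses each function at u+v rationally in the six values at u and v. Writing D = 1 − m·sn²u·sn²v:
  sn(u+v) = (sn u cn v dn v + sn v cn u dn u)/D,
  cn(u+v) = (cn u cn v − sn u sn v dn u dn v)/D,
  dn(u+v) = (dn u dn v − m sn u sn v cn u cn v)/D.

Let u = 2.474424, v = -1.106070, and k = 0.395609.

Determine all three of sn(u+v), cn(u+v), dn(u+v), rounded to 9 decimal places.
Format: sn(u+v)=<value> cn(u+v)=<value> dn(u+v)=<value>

sn u = 0.7106631545891159, cn u = -0.7035324304603494, dn u = 0.9596653766877042
sn v = -0.8812514840181384, cn v = 0.4726476720727913, dn v = 0.9372600562547008
m = k² = 0.156506480881
D = 1 − m·sn²u·sn²v = 0.9386153692608816
sn(u+v) = (sn u·cn v·dn v + sn v·cn u·dn u)/D = 0.9098013354886121/0.9386153692608816 = 0.9693015534201626
cn(u+v) = (cn u·cn v − sn u·sn v·dn u·dn v)/D = 0.230782021301225/0.9386153692608816 = 0.2458749652511611
dn(u+v) = (dn u·dn v − m·sn u·sn v·cn u·cn v)/D = 0.8668635281140387/0.9386153692608816 = 0.9235556506992375

sn(u+v)=0.969301553 cn(u+v)=0.245874965 dn(u+v)=0.923555651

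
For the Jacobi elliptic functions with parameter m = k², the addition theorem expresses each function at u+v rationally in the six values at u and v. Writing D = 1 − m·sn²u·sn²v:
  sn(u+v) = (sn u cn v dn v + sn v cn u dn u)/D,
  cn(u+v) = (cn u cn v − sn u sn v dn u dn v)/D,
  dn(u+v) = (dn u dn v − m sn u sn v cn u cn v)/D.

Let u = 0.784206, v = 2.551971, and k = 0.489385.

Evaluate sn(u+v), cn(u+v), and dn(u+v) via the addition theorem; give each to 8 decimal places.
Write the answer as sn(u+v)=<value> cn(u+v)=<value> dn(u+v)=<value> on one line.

sn u = 0.6941619557120608, cn u = 0.7198188516856217, dn u = 0.9405293468046958
sn v = 0.7102292107209656, cn v = -0.703970502392447, dn v = 0.9376519910423864
m = k² = 0.239497678225
D = 1 − m·sn²u·sn²v = 0.9417869996087474
sn(u+v) = (sn u·cn v·dn v + sn v·cn u·dn u)/D = 0.02263084593936498/0.9417869996087474 = 0.0240296860635862
cn(u+v) = (cn u·cn v − sn u·sn v·dn u·dn v)/D = -0.9415150542843781/0.9417869996087474 = -0.9997112454042345
dn(u+v) = (dn u·dn v − m·sn u·sn v·cn u·cn v)/D = 0.9417218764867079/0.9417869996087474 = 0.9999308515385469

sn(u+v)=0.02402969 cn(u+v)=-0.99971125 dn(u+v)=0.99993085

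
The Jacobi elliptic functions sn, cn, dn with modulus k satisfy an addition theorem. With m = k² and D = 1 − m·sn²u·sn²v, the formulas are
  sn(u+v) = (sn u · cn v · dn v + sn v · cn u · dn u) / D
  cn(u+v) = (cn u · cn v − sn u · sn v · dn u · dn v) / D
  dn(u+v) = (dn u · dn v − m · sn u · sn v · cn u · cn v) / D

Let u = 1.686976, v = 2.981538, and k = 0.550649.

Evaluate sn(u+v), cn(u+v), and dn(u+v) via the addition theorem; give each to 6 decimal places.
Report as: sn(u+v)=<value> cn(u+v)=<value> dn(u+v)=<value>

sn(u+v)=-0.919426 cn(u+v)=-0.393263 dn(u+v)=0.862369

sn u = 0.999711055446326, cn u = 0.02403758761591693, dn u = 0.8348418279754358
sn v = 0.4309986790229693, cn v = -0.9023525578622003, dn v = 0.9714293333761352
m = k² = 0.303214321201
D = 1 − m·sn²u·sn²v = 0.9437074946740968
sn(u+v) = (sn u·cn v·dn v + sn v·cn u·dn u)/D = -0.8676693611065785/0.9437074946740968 = -0.9194261633009732
cn(u+v) = (cn u·cn v − sn u·sn v·dn u·dn v)/D = -0.3711249322006842/0.9437074946740968 = -0.3932626733338064
dn(u+v) = (dn u·dn v − m·sn u·sn v·cn u·cn v)/D = 0.813823627907538/0.9437074946740968 = 0.8623685119599338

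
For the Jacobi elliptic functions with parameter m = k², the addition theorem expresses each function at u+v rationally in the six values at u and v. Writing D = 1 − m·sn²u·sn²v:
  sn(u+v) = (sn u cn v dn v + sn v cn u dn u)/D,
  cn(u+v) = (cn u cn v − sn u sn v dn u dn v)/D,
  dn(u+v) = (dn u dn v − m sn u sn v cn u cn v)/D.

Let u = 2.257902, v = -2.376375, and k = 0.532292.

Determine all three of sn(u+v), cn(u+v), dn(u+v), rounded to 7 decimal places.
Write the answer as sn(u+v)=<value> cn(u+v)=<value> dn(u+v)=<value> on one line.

sn u = 0.8892017716629985, cn u = -0.4575152557799407, dn u = 0.8808932516312523
sn v = -0.8362394488767712, cn v = -0.5483644628732554, dn v = 0.8954691555651838
m = k² = 0.283334773264
D = 1 − m·sn²u·sn²v = 0.8433386664390231
sn(u+v) = (sn u·cn v·dn v + sn v·cn u·dn u)/D = -0.09961373692292452/0.8433386664390231 = -0.118118308678459
cn(u+v) = (cn u·cn v − sn u·sn v·dn u·dn v)/D = 0.8374348987995426/0.8433386664390231 = 0.9929995292823357
dn(u+v) = (dn u·dn v − m·sn u·sn v·cn u·cn v)/D = 0.8416701281722377/0.8433386664390231 = 0.9980215086380057

sn(u+v)=-0.1181183 cn(u+v)=0.9929995 dn(u+v)=0.9980215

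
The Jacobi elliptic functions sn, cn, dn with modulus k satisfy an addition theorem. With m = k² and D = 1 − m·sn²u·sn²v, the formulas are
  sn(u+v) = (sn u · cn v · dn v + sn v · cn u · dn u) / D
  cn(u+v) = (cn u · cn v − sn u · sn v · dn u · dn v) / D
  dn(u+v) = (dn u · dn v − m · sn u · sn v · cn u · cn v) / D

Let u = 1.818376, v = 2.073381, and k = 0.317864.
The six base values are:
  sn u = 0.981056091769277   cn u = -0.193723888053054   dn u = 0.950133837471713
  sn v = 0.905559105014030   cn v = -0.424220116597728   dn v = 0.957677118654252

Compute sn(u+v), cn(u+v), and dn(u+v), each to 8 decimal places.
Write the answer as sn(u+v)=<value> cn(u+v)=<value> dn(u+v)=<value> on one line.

m = k² = 0.101037522496
D = 1 − m·sn²u·sn²v = 0.9202549069173229
sn(u+v) = (sn u·cn v·dn v + sn v·cn u·dn u)/D = -0.565250123080253/0.9202549069173229 = -0.6142321207215643
cn(u+v) = (cn u·cn v − sn u·sn v·dn u·dn v)/D = -0.7261965244086269/0.9202549069173229 = -0.7891254031355787
dn(u+v) = (dn u·dn v − m·sn u·sn v·cn u·cn v)/D = 0.9025446399558791/0.9202549069173229 = 0.9807550420776676

sn(u+v)=-0.61423212 cn(u+v)=-0.78912540 dn(u+v)=0.98075504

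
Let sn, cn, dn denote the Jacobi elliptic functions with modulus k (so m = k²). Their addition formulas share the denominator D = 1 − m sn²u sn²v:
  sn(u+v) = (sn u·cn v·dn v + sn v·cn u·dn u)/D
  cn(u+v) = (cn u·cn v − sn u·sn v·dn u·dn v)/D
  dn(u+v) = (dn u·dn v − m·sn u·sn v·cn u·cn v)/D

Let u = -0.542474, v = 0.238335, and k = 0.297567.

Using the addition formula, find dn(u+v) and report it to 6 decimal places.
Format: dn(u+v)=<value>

dn(u+v)=0.996032

sn u = -0.5143548143057725, cn u = 0.8575774746344929, dn u = 0.988217668912157
sn v = 0.235893109069697, cn v = 0.9717790083622058, dn v = 0.9975333586863283
m = k² = 0.088546119489
D = 1 − m·sn²u·sn²v = 0.9986964561043464
dn(u+v) = (dn u·dn v − m·sn u·sn v·cn u·cn v)/D = 0.9947335004441678/0.9986964561043464 = 0.9960318717104123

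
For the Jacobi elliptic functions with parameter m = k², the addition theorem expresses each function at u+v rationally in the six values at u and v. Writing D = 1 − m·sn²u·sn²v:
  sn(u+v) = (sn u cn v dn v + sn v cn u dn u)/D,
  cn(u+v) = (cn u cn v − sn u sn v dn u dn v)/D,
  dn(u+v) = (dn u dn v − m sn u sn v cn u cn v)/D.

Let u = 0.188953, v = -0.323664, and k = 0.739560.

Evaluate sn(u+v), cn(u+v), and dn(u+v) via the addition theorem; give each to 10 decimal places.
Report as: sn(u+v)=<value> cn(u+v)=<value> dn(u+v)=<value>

sn(u+v)=-0.1340840122 cn(u+v)=0.9909699681 dn(u+v)=0.9950711861

sn u = 0.1872314359206062, cn u = 0.9823158297630696, dn u = 0.9903667851175121
sn v = -0.3151789102940822, cn v = 0.9490322726366237, dn v = 0.9724542765988915
m = k² = 0.5469489936
D = 1 − m·sn²u·sn²v = 0.9980953347298802
sn(u+v) = (sn u·cn v·dn v + sn v·cn u·dn u)/D = -0.1338286270093341/0.9980953347298802 = -0.1340840121705938
cn(u+v) = (cn u·cn v − sn u·sn v·dn u·dn v)/D = 0.9890825020201036/0.9980953347298802 = 0.9909699681020793
dn(u+v) = (dn u·dn v − m·sn u·sn v·cn u·cn v)/D = 0.9931759085225576/0.9980953347298802 = 0.9950711860519276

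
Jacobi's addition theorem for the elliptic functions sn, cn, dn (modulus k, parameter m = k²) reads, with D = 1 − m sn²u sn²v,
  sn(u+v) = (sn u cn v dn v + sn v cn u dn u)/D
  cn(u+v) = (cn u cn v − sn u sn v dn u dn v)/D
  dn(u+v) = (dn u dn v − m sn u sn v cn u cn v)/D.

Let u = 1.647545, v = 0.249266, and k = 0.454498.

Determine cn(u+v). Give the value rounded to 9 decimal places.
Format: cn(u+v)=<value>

sn u = 0.9999058478210367, cn u = 0.01372208050165296, dn u = 0.890769590803819
sn v = 0.2461826358906882, cn v = 0.9692234570964081, dn v = 0.9937206530450444
m = k² = 0.206568432004
D = 1 − m·sn²u·sn²v = 0.9874830936092057
cn(u+v) = (cn u·cn v − sn u·sn v·dn u·dn v)/D = -0.2045947157722671/0.9874830936092057 = -0.2071880694427716

cn(u+v)=-0.207188069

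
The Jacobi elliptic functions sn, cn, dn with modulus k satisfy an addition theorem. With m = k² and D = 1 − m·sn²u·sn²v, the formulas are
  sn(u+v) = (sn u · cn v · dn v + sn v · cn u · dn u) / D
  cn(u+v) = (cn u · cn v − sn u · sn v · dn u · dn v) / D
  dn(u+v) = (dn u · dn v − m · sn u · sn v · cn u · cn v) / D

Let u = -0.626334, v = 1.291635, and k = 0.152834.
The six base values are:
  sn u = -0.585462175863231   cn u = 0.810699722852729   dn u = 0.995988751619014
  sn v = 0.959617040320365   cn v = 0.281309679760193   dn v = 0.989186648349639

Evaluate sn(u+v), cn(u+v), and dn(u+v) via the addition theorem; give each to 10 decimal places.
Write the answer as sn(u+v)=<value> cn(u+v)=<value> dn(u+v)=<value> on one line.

sn(u+v)=0.6164705387 cn(u+v)=0.7873779746 dn(u+v)=0.9955516224

m = k² = 0.023358231556
D = 1 − m·sn²u·sn²v = 0.9926271814300086
sn(u+v) = (sn u·cn v·dn v + sn v·cn u·dn u)/D = 0.6119254132289874/0.9926271814300086 = 0.6164705386643041
cn(u+v) = (cn u·cn v − sn u·sn v·dn u·dn v)/D = 0.7815727796937508/0.9926271814300086 = 0.7873779746468291
dn(u+v) = (dn u·dn v − m·sn u·sn v·cn u·cn v)/D = 0.9882116009109943/0.9926271814300086 = 0.9955516224000101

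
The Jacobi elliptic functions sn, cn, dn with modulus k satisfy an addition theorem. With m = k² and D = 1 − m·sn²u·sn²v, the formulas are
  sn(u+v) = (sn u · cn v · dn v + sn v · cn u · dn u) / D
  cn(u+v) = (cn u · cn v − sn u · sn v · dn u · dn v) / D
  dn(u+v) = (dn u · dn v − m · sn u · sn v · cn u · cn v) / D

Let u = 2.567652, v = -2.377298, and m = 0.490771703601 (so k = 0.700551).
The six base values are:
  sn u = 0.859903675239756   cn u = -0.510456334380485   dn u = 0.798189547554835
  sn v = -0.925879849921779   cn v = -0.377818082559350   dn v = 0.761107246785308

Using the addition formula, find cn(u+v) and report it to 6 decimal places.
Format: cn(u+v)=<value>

cn(u+v)=0.982043

m = k² = 0.490771703601
D = 1 − m·sn²u·sn²v = 0.6889083244134275
cn(u+v) = (cn u·cn v − sn u·sn v·dn u·dn v)/D = 0.6765376301767434/0.6889083244134275 = 0.9820430472411302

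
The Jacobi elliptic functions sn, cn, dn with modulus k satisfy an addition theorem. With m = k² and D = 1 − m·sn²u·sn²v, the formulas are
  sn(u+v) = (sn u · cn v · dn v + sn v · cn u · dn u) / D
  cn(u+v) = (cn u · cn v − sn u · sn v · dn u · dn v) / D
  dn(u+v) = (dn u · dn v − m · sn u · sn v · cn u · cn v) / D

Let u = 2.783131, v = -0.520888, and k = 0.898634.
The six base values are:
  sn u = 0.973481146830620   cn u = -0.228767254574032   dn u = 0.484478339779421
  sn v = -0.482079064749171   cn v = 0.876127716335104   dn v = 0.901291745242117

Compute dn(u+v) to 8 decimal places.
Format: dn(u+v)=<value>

m = k² = 0.807543065956
D = 1 − m·sn²u·sn²v = 0.8221485844874729
dn(u+v) = (dn u·dn v − m·sn u·sn v·cn u·cn v)/D = 0.3606984564418126/0.8221485844874729 = 0.4387266039832348

dn(u+v)=0.43872660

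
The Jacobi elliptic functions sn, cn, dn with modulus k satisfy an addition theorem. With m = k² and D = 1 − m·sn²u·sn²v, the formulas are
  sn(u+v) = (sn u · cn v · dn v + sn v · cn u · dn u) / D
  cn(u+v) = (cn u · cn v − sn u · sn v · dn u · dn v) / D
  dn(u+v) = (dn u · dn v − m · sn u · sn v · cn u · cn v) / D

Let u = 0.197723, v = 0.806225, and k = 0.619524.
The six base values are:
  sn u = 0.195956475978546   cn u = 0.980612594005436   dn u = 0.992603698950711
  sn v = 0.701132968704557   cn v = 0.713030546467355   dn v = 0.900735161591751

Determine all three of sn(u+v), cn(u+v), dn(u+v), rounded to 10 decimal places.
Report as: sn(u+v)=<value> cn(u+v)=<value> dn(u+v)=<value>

sn(u+v)=0.8142068445 cn(u+v)=0.5805748998 dn(u+v)=0.8634580340

m = k² = 0.383809986576
D = 1 − m·sn²u·sn²v = 0.9927550350295491
sn(u+v) = (sn u·cn v·dn v + sn v·cn u·dn u)/D = 0.8083079444824102/0.9927550350295491 = 0.8142068445498754
cn(u+v) = (cn u·cn v − sn u·sn v·dn u·dn v)/D = 0.5763686549970792/0.9927550350295491 = 0.5805748998089179
dn(u+v) = (dn u·dn v − m·sn u·sn v·cn u·cn v)/D = 0.8572023107534202/0.9927550350295491 = 0.863458033962936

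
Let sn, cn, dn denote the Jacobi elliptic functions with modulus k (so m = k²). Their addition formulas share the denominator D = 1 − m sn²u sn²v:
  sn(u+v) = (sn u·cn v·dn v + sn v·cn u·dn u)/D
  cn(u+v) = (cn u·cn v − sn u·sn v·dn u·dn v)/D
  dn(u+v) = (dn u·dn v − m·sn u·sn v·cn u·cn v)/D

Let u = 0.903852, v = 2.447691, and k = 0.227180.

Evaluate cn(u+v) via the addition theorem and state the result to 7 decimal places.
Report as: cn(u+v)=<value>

cn(u+v)=-0.9858954

sn u = 0.7823720371106839, cn u = 0.6228113643369705, dn u = 0.9840776130781745
sn v = 0.6687953801164712, cn v = -0.7434465276903677, dn v = 0.9883901901316401
m = k² = 0.0516107524
D = 1 − m·sn²u·sn²v = 0.9858696356894695
cn(u+v) = (cn u·cn v − sn u·sn v·dn u·dn v)/D = -0.9719643414490388/0.9858696356894695 = -0.9858954026607118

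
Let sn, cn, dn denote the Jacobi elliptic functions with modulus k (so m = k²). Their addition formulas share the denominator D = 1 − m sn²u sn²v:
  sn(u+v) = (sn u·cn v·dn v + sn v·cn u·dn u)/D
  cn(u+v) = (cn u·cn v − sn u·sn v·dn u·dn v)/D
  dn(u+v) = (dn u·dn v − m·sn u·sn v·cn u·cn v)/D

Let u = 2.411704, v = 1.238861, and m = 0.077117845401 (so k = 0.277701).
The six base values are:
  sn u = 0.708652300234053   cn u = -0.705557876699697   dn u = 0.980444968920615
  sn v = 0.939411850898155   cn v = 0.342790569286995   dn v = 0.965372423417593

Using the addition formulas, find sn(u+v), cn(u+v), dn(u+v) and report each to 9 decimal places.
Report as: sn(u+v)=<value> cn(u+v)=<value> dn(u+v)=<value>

m = k² = 0.077117845401
D = 1 − m·sn²u·sn²v = 0.9658230456122859
sn(u+v) = (sn u·cn v·dn v + sn v·cn u·dn u)/D = -0.415340553966625/0.9658230456122859 = -0.430037941063333
cn(u+v) = (cn u·cn v − sn u·sn v·dn u·dn v)/D = -0.8719554917921492/0.9658230456122859 = -0.9028108158667625
dn(u+v) = (dn u·dn v − m·sn u·sn v·cn u·cn v)/D = 0.9589112197975078/0.9658230456122859 = 0.992843589883076

sn(u+v)=-0.430037941 cn(u+v)=-0.902810816 dn(u+v)=0.992843590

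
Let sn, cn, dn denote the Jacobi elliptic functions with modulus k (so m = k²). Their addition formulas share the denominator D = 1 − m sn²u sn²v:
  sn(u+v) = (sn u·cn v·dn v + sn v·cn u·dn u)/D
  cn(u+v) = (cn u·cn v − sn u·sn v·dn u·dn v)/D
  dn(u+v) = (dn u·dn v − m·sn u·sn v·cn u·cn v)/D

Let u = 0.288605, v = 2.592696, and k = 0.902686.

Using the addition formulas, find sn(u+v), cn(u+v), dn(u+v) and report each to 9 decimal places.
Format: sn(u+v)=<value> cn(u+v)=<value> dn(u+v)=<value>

sn(u+v)=0.964992371 cn(u+v)=-0.262277952 dn(u+v)=0.491132103

sn u = 0.2815455647138773, cn u = 0.9595478596661784, dn u = 0.9671655393927151
sn v = 0.9914534282100254, cn v = -0.1304611041291161, dn v = 0.4461240609118763
m = k² = 0.814842014596
D = 1 − m·sn²u·sn²v = 0.9365085227742769
sn(u+v) = (sn u·cn v·dn v + sn v·cn u·dn u)/D = 0.9037235796851678/0.9365085227742769 = 0.964992370820088
cn(u+v) = (cn u·cn v − sn u·sn v·dn u·dn v)/D = -0.2456255376582094/0.9365085227742769 = -0.2622779522930317
dn(u+v) = (dn u·dn v − m·sn u·sn v·cn u·cn v)/D = 0.4599494005588474/0.9365085227742769 = 0.4911321033110419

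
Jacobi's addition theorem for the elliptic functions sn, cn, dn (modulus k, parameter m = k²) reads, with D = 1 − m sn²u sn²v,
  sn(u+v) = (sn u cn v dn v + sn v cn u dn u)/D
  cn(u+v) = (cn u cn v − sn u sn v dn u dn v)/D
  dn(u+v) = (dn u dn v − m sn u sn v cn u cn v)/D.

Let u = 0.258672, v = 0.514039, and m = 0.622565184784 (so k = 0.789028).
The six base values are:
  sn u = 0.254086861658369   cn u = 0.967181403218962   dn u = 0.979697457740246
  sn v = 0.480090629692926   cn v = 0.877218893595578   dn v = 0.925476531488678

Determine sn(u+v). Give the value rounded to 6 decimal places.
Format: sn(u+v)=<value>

sn(u+v)=0.667369

m = k² = 0.622565184784
D = 1 − m·sn²u·sn²v = 0.9907360605523483
sn(u+v) = (sn u·cn v·dn v + sn v·cn u·dn u)/D = 0.6611868284352229/0.9907360605523483 = 0.6673692971936467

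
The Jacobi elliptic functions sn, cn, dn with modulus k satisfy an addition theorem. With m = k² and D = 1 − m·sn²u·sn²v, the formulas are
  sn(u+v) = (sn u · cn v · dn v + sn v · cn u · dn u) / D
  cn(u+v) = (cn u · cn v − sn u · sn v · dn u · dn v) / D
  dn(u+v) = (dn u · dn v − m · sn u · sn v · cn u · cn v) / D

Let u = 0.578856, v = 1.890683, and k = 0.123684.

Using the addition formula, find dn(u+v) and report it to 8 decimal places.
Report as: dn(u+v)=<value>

sn u = 0.5466795907868077, cn u = 0.8373418806062243, dn u = 0.9977114521027843
sn v = 0.9518767349463215, cn v = -0.3064811274253774, dn v = 0.9930454141287536
m = k² = 0.015297731856
D = 1 − m·sn²u·sn²v = 0.9958575794267749
dn(u+v) = (dn u·dn v − m·sn u·sn v·cn u·cn v)/D = 0.9928156824106849/0.9958575794267749 = 0.9969454497521213

dn(u+v)=0.99694545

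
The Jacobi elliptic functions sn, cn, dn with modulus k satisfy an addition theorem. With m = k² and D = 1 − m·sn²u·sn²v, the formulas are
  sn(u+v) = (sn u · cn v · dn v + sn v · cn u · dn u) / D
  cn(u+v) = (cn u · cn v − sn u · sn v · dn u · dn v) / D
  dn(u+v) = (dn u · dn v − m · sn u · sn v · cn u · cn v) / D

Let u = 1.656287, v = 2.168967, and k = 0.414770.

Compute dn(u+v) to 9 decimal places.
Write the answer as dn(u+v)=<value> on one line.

dn(u+v)=0.977803722

sn u = 0.9999544031637627, cn u = -0.009549428956911417, dn u = 0.9099349071051856
sn v = 0.8871667844785338, cn v = -0.4614489099759785, dn v = 0.9298375966006952
m = k² = 0.1720341529
D = 1 − m·sn²u·sn²v = 0.8646103035802947
dn(u+v) = (dn u·dn v − m·sn u·sn v·cn u·cn v)/D = 0.8454191733322887/0.8646103035802947 = 0.9778037224764304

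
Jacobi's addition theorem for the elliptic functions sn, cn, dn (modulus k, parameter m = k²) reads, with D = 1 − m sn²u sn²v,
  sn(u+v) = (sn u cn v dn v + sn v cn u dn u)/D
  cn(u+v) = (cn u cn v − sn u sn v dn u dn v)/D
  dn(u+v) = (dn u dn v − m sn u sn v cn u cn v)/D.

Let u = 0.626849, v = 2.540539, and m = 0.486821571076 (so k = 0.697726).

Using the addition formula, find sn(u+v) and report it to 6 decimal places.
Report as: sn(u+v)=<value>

sn u = 0.5716359981123555, cn u = 0.8205073343134058, dn u = 0.9170182266068138
sn v = 0.8685240458185242, cn v = -0.4956470335178272, dn v = 0.7954708845462878
m = k² = 0.486821571076
D = 1 − m·sn²u·sn²v = 0.8800023758598334
sn(u+v) = (sn u·cn v·dn v + sn v·cn u·dn u)/D = 0.4281145029257303/0.8800023758598334 = 0.4864924398725945

sn(u+v)=0.486492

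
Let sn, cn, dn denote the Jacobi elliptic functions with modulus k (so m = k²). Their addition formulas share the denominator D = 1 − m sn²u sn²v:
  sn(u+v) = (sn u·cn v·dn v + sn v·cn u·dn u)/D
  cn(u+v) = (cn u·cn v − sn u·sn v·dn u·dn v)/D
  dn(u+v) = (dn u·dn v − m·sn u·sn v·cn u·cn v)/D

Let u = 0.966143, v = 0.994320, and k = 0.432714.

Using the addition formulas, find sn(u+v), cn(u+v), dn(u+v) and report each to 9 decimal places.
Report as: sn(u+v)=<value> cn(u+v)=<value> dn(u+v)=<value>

sn u = 0.8092493676602889, cn u = 0.5874652848819431, dn u = 0.9366848446903614
sn v = 0.8244508014024843, cn v = 0.5659336322103514, dn v = 0.9341993554313353
m = k² = 0.187241405796
D = 1 − m·sn²u·sn²v = 0.9166518202704829
sn(u+v) = (sn u·cn v·dn v + sn v·cn u·dn u)/D = 0.8815163620603275/0.9166518202704829 = 0.9616697884265503
cn(u+v) = (cn u·cn v − sn u·sn v·dn u·dn v)/D = -0.2513552526308436/0.9166518202704829 = -0.2742101712694733
dn(u+v) = (dn u·dn v − m·sn u·sn v·cn u·cn v)/D = 0.8335170514621145/0.9166518202704829 = 0.9093060560509908

sn(u+v)=0.961669788 cn(u+v)=-0.274210171 dn(u+v)=0.909306056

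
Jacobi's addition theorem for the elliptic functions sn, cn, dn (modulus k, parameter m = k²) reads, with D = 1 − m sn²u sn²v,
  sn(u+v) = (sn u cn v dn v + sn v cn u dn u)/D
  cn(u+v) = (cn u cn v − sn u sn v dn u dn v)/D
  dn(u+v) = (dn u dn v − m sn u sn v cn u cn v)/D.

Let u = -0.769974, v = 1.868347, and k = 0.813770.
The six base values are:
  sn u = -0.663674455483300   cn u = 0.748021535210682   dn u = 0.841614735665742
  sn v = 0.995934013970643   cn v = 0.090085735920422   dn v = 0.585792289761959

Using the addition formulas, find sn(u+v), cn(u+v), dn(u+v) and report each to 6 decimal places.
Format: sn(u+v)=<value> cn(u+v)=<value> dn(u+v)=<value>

sn(u+v)=0.832950 cn(u+v)=0.553348 dn(u+v)=0.735219

m = k² = 0.6622216129
D = 1 − m·sn²u·sn²v = 0.7106825124042858
sn(u+v) = (sn u·cn v·dn v + sn v·cn u·dn u)/D = 0.5919631054857725/0.7106825124042858 = 0.8329501502479951
cn(u+v) = (cn u·cn v − sn u·sn v·dn u·dn v)/D = 0.3932547713390239/0.7106825124042858 = 0.5533480344248477
dn(u+v) = (dn u·dn v − m·sn u·sn v·cn u·cn v)/D = 0.5225071531458779/0.7106825124042858 = 0.7352188129382863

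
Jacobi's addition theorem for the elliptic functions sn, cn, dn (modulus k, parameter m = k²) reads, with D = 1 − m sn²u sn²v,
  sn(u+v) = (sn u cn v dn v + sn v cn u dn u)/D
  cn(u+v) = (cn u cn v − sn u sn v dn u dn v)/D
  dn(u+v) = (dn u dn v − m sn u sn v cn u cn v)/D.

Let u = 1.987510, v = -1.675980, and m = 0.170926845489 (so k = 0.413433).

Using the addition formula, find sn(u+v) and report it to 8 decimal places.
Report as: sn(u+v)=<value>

sn(u+v)=0.30571177

sn u = 0.9515200939969605, cn u = -0.3075865906050122, dn u = 0.9193717744914894
sn v = -0.9996086779945171, cn v = -0.02797303841297582, dn v = 0.9106079854736667
m = k² = 0.170926845489
D = 1 − m·sn²u·sn²v = 0.8453655545302182
sn(u+v) = (sn u·cn v·dn v + sn v·cn u·dn u)/D = 0.2584381999605674/0.8453655545302182 = 0.3057117699859267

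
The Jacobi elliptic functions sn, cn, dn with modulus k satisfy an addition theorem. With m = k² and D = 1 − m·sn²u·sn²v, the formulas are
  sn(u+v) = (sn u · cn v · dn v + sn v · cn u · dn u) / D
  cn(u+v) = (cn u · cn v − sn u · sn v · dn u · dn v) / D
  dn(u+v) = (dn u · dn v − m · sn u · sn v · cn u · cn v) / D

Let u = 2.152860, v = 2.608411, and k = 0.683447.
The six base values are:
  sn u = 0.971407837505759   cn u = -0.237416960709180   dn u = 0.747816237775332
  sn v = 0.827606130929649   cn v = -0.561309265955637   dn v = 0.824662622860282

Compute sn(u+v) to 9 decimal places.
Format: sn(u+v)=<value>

sn(u+v)=-0.854592124

m = k² = 0.467099801809
D = 1 − m·sn²u·sn²v = 0.6981019639455025
sn(u+v) = (sn u·cn v·dn v + sn v·cn u·dn u)/D = -0.596592440057838/0.6981019639455025 = -0.8545921238869501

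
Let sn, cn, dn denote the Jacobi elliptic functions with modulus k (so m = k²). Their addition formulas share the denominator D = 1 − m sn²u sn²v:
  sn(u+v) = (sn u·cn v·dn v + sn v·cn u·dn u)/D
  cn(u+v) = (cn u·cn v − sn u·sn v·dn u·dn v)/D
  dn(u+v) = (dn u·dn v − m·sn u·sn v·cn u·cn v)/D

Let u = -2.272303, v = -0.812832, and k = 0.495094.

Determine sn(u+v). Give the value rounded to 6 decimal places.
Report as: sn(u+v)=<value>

sn(u+v)=-0.276551

sn u = -0.8684042599945272, cn u = -0.4958568757447632, dn u = 0.9028566338713874
sn v = -0.712947320671515, cn v = 0.7012175967182426, dn v = 0.9356323985573023
m = k² = 0.245118068836
D = 1 − m·sn²u·sn²v = 0.9060419274057284
sn(u+v) = (sn u·cn v·dn v + sn v·cn u·dn u)/D = -0.2505665939173154/0.9060419274057284 = -0.2765507713696686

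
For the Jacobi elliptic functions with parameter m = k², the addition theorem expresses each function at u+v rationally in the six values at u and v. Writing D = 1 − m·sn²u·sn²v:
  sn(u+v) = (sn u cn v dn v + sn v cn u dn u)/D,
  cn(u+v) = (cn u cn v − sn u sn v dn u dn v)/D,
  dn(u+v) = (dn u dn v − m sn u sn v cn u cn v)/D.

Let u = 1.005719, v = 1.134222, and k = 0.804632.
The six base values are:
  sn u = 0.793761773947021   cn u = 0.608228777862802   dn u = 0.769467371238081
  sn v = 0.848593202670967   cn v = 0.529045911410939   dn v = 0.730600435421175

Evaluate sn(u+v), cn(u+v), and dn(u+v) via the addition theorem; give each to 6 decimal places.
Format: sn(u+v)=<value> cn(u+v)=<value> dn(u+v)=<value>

m = k² = 0.647432655424
D = 1 − m·sn²u·sn²v = 0.7062525814891273
sn(u+v) = (sn u·cn v·dn v + sn v·cn u·dn u)/D = 0.703957702814979/0.7062525814891273 = 0.996750626143823
cn(u+v) = (cn u·cn v − sn u·sn v·dn u·dn v)/D = -0.05688814909552014/0.7062525814891273 = -0.08054929721541262
dn(u+v) = (dn u·dn v − m·sn u·sn v·cn u·cn v)/D = 0.4218450927036088/0.7062525814891273 = 0.5973006028723494

sn(u+v)=0.996751 cn(u+v)=-0.080549 dn(u+v)=0.597301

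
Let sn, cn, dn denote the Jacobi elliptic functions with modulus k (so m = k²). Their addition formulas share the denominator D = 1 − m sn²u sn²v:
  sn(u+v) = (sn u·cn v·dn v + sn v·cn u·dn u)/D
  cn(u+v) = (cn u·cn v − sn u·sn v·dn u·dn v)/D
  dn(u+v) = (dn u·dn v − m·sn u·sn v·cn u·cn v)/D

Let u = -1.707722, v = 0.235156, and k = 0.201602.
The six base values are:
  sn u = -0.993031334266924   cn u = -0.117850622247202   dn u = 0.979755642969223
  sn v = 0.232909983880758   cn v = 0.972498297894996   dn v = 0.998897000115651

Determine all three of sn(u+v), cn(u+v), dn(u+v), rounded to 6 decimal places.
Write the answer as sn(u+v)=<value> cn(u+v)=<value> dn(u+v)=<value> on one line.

m = k² = 0.040643366404
D = 1 − m·sn²u·sn²v = 0.9978258385644118
sn(u+v) = (sn u·cn v·dn v + sn v·cn u·dn u)/D = -0.9915489994105275/0.9978258385644118 = -0.9937094842493608
cn(u+v) = (cn u·cn v − sn u·sn v·dn u·dn v)/D = 0.1117451827809737/0.9978258385644118 = 0.111988664215935
dn(u+v) = (dn u·dn v − m·sn u·sn v·cn u·cn v)/D = 0.9775976110876909/0.9978258385644118 = 0.9797276972644609

sn(u+v)=-0.993709 cn(u+v)=0.111989 dn(u+v)=0.979728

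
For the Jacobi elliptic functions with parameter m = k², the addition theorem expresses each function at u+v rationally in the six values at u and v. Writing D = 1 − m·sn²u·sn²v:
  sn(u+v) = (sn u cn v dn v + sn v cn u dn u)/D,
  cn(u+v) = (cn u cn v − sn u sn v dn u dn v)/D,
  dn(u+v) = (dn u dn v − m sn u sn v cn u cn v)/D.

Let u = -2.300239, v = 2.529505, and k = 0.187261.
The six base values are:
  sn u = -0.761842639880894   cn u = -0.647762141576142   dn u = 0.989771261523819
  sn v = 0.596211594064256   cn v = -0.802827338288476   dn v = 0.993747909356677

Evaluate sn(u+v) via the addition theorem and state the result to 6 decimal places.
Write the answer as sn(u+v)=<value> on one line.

m = k² = 0.035066682121
D = 1 − m·sn²u·sn²v = 0.9927652077740141
sn(u+v) = (sn u·cn v·dn v + sn v·cn u·dn u)/D = 0.2255512179972873/0.9927652077740141 = 0.2271949260822909

sn(u+v)=0.227195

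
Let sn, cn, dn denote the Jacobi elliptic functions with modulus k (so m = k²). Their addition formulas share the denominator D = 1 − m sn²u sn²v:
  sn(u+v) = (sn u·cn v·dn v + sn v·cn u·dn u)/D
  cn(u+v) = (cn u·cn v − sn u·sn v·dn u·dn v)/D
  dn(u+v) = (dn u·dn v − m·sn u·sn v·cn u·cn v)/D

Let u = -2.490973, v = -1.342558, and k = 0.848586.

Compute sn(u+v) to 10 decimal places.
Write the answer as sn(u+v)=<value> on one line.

sn(u+v)=-0.3638273434

sn u = -0.9786053991720986, cn u = -0.2057461365644991, dn u = 0.5571217262691598
sn v = -0.9082080450545837, cn v = 0.4185189922788825, dn v = 0.6372070831330145
m = k² = 0.720098199396
D = 1 − m·sn²u·sn²v = 0.4311763702855169
sn(u+v) = (sn u·cn v·dn v + sn v·cn u·dn u)/D = -0.1568737533369641/0.4311763702855169 = -0.3638273433979817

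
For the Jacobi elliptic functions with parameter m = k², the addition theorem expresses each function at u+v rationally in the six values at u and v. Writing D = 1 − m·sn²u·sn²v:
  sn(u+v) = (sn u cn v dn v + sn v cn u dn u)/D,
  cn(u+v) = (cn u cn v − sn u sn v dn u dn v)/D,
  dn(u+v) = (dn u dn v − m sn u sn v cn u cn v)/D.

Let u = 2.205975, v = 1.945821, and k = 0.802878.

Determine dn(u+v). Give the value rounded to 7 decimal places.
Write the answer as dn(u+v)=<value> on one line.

dn(u+v)=0.9928166

sn u = 0.9924709685340135, cn u = -0.1224801070262318, dn u = 0.6041994709900776
sn v = 0.9994600728133136, cn v = 0.03285670178222294, dn v = 0.5967267527555628
m = k² = 0.644613082884
D = 1 − m·sn²u·sn²v = 0.3657424616198269
dn(u+v) = (dn u·dn v − m·sn u·sn v·cn u·cn v)/D = 0.3631151786061977/0.3657424616198269 = 0.9928165764456406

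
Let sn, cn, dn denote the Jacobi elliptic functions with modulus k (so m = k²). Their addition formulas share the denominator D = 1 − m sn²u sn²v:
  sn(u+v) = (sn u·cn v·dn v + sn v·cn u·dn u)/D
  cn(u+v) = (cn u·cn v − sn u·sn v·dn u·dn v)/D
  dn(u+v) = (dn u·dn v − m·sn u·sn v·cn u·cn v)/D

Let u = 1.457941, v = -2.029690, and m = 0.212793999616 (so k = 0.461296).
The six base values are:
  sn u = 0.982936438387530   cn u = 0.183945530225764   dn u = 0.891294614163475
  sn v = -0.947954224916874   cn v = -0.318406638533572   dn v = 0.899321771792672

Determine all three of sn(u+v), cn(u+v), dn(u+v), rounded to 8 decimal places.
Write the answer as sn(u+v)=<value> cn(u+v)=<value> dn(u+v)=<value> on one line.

m = k² = 0.212793999616
D = 1 − m·sn²u·sn²v = 0.8152497729952547
sn(u+v) = (sn u·cn v·dn v + sn v·cn u·dn u)/D = -0.4368806443081034/0.8152497729952547 = -0.535885637481369
cn(u+v) = (cn u·cn v − sn u·sn v·dn u·dn v)/D = 0.6883077037181487/0.8152497729952547 = 0.8442905800381684
dn(u+v) = (dn u·dn v − m·sn u·sn v·cn u·cn v)/D = 0.7899476755011868/0.8152497729952547 = 0.9689639932052883

sn(u+v)=-0.53588564 cn(u+v)=0.84429058 dn(u+v)=0.96896399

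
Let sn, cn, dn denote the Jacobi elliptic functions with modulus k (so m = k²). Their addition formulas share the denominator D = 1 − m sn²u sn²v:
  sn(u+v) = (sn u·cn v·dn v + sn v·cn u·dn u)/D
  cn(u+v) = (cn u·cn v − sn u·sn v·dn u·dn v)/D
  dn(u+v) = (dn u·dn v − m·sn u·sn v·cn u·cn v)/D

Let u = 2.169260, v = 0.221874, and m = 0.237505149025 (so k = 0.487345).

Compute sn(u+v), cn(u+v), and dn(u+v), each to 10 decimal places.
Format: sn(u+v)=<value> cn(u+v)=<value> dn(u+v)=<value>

sn u = 0.9081316317803921, cn u = -0.4186847732601251, dn u = 0.8967322770377429
sn v = 0.2196406604138203, cn v = 0.9755808425204858, dn v = 0.9942546313295289
m = k² = 0.237505149025
D = 1 − m·sn²u·sn²v = 0.9905507765846211
sn(u+v) = (sn u·cn v·dn v + sn v·cn u·dn u)/D = 0.7984019999899181/0.9905507765846211 = 0.8060182464777584
cn(u+v) = (cn u·cn v − sn u·sn v·dn u·dn v)/D = -0.5862977804874369/0.9905507765846211 = -0.5918906878342652
dn(u+v) = (dn u·dn v − m·sn u·sn v·cn u·cn v)/D = 0.9109303992573461/0.9905507765846211 = 0.9196200949921994

sn(u+v)=0.8060182465 cn(u+v)=-0.5918906878 dn(u+v)=0.9196200950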